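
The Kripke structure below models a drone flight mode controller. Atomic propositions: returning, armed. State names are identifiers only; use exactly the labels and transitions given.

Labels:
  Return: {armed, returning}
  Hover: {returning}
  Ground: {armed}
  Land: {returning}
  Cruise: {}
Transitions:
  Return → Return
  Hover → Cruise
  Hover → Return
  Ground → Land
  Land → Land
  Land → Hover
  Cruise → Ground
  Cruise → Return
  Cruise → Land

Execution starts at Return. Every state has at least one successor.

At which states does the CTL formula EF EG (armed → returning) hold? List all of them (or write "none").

{Return, Hover, Ground, Land, Cruise}

States satisfying EG (armed → returning): {Return, Hover, Land, Cruise}.
States satisfying EF EG (armed → returning): {Return, Hover, Ground, Land, Cruise}.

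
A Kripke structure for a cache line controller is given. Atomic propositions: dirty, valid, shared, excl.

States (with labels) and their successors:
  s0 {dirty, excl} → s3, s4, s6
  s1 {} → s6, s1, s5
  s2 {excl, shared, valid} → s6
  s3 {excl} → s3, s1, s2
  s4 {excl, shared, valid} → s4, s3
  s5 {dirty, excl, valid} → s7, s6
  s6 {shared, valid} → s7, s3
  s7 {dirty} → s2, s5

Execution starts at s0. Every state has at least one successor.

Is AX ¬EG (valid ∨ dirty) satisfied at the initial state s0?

States satisfying ¬EG (valid ∨ dirty): {s1, s3}.
States satisfying AX ¬EG (valid ∨ dirty): ∅.
s0 ∉ Sat(AX ¬EG (valid ∨ dirty)).

Violated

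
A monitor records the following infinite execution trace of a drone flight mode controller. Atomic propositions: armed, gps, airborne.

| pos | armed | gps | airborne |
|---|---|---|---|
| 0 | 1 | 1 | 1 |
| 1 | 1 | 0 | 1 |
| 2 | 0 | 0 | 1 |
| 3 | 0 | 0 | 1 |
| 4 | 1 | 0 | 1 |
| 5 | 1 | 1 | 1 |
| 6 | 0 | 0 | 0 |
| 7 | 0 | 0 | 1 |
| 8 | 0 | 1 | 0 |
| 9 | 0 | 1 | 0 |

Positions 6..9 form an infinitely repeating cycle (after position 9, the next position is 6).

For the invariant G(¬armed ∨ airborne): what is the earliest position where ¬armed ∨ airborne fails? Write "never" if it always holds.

never

¬armed ∨ airborne holds at every position 0..9, and those are all the positions the trace ever visits, so the invariant G(¬armed ∨ airborne) is never violated.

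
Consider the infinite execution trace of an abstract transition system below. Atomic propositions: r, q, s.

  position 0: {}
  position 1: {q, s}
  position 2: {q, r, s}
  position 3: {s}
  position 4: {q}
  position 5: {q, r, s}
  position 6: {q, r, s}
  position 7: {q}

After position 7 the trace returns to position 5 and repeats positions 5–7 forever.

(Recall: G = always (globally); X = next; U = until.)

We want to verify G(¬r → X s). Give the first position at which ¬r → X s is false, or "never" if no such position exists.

Check ¬r → X s at each position in order: 0 ✓, 1 ✓, 2 ✓.
At position 3 the labels are {s} and the next position 4 has {q}, so ¬r → X s is false there. This is the first violation.

3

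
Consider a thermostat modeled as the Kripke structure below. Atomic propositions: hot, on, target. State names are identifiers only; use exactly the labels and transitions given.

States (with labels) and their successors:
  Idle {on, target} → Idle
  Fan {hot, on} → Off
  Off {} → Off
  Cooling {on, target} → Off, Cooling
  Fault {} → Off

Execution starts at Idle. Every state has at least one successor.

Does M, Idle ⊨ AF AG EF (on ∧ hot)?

States satisfying AG EF (on ∧ hot): ∅.
States satisfying AF AG EF (on ∧ hot): ∅.
There is a path from Idle along which AG EF (on ∧ hot) never holds.
Idle ∉ Sat(AF AG EF (on ∧ hot)).

No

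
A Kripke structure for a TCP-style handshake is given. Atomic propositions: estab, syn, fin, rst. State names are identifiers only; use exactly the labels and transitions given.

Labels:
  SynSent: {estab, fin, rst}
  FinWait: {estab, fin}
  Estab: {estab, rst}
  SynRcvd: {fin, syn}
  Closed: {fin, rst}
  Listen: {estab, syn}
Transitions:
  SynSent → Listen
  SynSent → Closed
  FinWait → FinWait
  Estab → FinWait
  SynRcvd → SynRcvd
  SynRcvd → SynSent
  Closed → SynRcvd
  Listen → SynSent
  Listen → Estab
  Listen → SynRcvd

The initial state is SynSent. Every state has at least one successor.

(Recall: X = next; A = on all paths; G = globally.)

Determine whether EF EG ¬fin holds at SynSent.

Violated

States satisfying EG ¬fin: ∅.
States satisfying EF EG ¬fin: ∅.
No suitable path/successor from SynSent witnesses the formula.
SynSent ∉ Sat(EF EG ¬fin).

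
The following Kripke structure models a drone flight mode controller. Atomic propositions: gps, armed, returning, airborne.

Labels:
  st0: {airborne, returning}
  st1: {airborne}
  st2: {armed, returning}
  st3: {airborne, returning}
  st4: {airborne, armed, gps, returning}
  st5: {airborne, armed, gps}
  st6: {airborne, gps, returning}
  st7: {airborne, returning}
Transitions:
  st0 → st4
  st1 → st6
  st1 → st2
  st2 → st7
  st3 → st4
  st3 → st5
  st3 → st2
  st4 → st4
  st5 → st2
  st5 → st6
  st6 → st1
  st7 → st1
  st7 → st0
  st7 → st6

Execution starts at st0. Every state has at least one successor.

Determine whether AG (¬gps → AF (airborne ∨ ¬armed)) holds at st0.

States satisfying ¬gps → AF (airborne ∨ ¬armed): {st0, st1, st2, st3, st4, st5, st6, st7}.
States satisfying AG (¬gps → AF (airborne ∨ ¬armed)): {st0, st1, st2, st3, st4, st5, st6, st7}.
Every state reachable from st0 satisfies ¬gps → AF (airborne ∨ ¬armed).
st0 ∈ Sat(AG (¬gps → AF (airborne ∨ ¬armed))).

Satisfied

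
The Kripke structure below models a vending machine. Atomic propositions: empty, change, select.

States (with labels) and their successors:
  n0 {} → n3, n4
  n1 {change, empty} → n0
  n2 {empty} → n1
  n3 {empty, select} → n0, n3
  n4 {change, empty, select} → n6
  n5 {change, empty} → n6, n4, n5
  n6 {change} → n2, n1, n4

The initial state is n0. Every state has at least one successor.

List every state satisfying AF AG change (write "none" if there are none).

none

States satisfying AG change: ∅.
States satisfying AF AG change: ∅.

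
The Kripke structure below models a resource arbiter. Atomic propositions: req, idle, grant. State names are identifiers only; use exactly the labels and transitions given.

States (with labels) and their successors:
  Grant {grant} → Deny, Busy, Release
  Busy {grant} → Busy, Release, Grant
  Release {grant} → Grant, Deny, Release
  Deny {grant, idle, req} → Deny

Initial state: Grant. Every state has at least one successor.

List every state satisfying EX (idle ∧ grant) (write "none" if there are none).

States satisfying idle ∧ grant: {Deny}.
States satisfying EX (idle ∧ grant): {Grant, Release, Deny}.

{Grant, Release, Deny}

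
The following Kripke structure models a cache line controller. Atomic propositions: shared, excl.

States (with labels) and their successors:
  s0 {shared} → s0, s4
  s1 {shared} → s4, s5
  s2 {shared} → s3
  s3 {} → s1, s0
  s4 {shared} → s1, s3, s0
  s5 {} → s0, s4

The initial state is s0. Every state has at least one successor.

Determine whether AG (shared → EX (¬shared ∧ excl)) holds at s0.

Violated

States satisfying shared → EX (¬shared ∧ excl): {s3, s5}.
States satisfying AG (shared → EX (¬shared ∧ excl)): ∅.
s0 is reachable from s0 and violates shared → EX (¬shared ∧ excl), so AG fails at s0.
s0 ∉ Sat(AG (shared → EX (¬shared ∧ excl))).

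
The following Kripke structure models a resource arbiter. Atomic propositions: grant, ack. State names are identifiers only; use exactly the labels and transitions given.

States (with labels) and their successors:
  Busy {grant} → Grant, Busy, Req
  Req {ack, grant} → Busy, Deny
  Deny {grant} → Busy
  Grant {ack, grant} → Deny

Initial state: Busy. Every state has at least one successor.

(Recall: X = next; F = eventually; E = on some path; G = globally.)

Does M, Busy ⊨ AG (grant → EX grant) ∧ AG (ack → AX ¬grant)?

States satisfying grant → EX grant: {Busy, Req, Deny, Grant}.
States satisfying AG (grant → EX grant): {Busy, Req, Deny, Grant}.
States satisfying ack → AX ¬grant: {Busy, Deny}.
States satisfying AG (ack → AX ¬grant): ∅.
States satisfying AG (grant → EX grant) ∧ AG (ack → AX ¬grant): ∅.
Busy ∉ Sat(AG (grant → EX grant) ∧ AG (ack → AX ¬grant)).

Does not hold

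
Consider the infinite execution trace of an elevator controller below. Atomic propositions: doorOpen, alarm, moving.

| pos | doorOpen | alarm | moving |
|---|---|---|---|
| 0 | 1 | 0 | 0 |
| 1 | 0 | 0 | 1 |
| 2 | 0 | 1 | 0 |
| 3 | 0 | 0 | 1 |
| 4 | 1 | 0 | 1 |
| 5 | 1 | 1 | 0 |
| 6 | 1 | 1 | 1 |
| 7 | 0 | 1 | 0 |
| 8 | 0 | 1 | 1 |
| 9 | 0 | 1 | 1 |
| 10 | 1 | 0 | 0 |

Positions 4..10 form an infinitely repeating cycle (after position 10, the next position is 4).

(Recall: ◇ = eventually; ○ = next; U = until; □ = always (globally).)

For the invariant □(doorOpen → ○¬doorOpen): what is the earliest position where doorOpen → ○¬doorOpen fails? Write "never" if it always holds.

4

Check doorOpen → ○¬doorOpen at each position in order: 0 ✓, 1 ✓, 2 ✓, 3 ✓.
At position 4 the labels are {doorOpen, moving} and the next position 5 has {alarm, doorOpen}, so doorOpen → ○¬doorOpen is false there. This is the first violation.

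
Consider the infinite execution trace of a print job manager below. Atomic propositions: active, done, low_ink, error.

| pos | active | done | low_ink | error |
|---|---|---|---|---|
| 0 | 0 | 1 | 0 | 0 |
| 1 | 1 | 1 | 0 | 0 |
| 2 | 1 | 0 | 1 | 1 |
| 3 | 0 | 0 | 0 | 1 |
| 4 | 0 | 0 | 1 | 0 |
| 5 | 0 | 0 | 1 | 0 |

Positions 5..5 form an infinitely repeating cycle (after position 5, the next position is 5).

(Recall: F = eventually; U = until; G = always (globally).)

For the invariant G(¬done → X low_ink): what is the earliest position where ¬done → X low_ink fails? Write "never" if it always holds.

2

Check ¬done → X low_ink at each position in order: 0 ✓, 1 ✓.
At position 2 the labels are {active, error, low_ink} and the next position 3 has {error}, so ¬done → X low_ink is false there. This is the first violation.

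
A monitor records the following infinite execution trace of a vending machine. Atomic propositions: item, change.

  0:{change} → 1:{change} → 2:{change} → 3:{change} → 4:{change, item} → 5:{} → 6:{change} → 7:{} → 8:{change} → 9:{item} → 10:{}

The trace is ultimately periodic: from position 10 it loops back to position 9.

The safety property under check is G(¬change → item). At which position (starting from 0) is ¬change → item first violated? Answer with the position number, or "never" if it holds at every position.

5

Check ¬change → item at each position in order: 0 ✓, 1 ✓, 2 ✓, 3 ✓, 4 ✓.
At position 5 the labels are {}, so ¬change → item is false there. This is the first violation.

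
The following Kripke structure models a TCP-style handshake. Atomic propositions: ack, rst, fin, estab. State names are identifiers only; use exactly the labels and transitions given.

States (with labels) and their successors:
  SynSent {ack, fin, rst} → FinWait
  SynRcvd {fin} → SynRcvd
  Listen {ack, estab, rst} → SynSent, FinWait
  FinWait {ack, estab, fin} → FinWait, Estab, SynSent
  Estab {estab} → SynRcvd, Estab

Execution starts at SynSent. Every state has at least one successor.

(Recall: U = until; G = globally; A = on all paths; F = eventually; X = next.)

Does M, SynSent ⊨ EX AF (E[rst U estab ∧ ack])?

States satisfying AF (E[rst U estab ∧ ack]): {SynSent, Listen, FinWait}.
States satisfying EX AF (E[rst U estab ∧ ack]): {SynSent, Listen, FinWait}.
SynSent ∈ Sat(EX AF (E[rst U estab ∧ ack])).

Satisfied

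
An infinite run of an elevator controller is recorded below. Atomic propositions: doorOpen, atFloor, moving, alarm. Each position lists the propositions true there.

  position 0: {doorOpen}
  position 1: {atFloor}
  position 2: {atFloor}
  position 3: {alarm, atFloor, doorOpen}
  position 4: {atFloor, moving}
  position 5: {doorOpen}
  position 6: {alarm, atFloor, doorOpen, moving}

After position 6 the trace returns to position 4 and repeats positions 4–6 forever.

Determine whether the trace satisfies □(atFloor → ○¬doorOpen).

Violated

atFloor → ○¬doorOpen must hold at every position from 0 onward. It fails at position 2, so □(atFloor → ○¬doorOpen) is false.
Positions where atFloor holds: 1, 2, 3, 4, 6.
Check ○¬doorOpen at each: 1→ok, 2→fails, 3→ok, 4→fails, 6→ok.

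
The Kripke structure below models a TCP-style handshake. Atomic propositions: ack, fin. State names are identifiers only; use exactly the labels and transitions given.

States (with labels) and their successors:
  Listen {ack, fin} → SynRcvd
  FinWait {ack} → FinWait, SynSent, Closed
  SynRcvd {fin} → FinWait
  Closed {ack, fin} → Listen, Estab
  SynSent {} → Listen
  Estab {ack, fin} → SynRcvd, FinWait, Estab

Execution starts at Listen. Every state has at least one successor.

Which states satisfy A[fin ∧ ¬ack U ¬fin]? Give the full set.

{FinWait, SynRcvd, SynSent}

States satisfying fin ∧ ¬ack: {SynRcvd}.
States satisfying ¬fin: {FinWait, SynSent}.
States satisfying A[fin ∧ ¬ack U ¬fin]: {FinWait, SynRcvd, SynSent}.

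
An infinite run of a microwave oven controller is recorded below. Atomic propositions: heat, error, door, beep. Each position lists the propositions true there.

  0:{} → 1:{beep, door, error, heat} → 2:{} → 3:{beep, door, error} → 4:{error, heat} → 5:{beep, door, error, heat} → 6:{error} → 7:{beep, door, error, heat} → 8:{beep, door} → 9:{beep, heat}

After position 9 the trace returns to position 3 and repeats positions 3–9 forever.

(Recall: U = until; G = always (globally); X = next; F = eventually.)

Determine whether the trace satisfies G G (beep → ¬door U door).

Satisfied

G (beep → ¬door U door) holds at every position 0..9, and those are all positions ever visited, so G G (beep → ¬door U door) holds.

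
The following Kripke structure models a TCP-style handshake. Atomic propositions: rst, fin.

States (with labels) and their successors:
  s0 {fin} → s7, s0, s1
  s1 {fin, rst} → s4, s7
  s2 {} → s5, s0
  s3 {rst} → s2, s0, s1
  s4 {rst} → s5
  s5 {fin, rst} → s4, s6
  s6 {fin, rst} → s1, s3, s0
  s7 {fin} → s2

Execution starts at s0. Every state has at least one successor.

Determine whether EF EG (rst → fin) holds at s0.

Yes

States satisfying EG (rst → fin): {s0, s1, s2, s5, s6, s7}.
States satisfying EF EG (rst → fin): {s0, s1, s2, s3, s4, s5, s6, s7}.
Some path from s0 reaches a state where EG (rst → fin) holds.
s0 ∈ Sat(EF EG (rst → fin)).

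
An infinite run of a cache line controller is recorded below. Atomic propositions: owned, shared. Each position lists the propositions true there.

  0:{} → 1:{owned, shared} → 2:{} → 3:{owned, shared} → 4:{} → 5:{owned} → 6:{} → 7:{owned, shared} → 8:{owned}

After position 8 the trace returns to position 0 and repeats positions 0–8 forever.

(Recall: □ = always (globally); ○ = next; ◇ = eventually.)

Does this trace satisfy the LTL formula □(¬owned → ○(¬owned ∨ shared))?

¬owned → ○(¬owned ∨ shared) must hold at every position from 0 onward. It fails at position 4, so □(¬owned → ○(¬owned ∨ shared)) is false.
Positions where ¬owned holds: 0, 2, 4, 6.
Check ○(¬owned ∨ shared) at each: 0→ok, 2→ok, 4→fails, 6→ok.

Does not hold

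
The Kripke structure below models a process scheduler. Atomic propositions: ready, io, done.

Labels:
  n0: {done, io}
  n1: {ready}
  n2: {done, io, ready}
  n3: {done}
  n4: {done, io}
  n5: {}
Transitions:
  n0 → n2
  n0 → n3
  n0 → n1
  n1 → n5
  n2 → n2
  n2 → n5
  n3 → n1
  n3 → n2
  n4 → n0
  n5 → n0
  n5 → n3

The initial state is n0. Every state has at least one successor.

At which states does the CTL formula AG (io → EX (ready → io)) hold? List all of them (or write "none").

{n0, n1, n2, n3, n4, n5}

States satisfying io → EX (ready → io): {n0, n1, n2, n3, n4, n5}.
States satisfying AG (io → EX (ready → io)): {n0, n1, n2, n3, n4, n5}.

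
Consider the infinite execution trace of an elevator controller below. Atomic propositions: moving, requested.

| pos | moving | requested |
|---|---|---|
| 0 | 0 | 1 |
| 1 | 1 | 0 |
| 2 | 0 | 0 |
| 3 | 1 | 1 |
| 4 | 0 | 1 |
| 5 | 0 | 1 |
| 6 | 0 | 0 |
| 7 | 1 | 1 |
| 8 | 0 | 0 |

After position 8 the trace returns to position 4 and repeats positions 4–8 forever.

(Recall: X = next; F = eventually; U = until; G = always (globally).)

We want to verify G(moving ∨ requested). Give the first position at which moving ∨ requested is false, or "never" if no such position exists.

2

Check moving ∨ requested at each position in order: 0 ✓, 1 ✓.
At position 2 the labels are {}, so moving ∨ requested is false there. This is the first violation.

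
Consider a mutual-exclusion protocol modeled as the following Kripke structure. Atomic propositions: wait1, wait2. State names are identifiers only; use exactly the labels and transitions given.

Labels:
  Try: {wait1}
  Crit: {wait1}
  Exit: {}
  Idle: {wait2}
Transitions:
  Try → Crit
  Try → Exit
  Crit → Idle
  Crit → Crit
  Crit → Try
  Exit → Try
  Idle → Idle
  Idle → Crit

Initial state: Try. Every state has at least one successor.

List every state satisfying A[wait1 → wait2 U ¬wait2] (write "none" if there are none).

States satisfying wait1 → wait2: {Exit, Idle}.
States satisfying ¬wait2: {Try, Crit, Exit}.
States satisfying A[wait1 → wait2 U ¬wait2]: {Try, Crit, Exit}.

{Try, Crit, Exit}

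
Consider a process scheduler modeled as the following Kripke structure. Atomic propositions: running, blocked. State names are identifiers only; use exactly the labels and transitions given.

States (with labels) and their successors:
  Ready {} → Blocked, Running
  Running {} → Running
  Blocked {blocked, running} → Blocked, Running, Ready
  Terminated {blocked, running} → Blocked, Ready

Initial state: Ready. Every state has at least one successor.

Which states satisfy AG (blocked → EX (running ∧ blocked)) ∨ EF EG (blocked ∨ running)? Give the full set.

States satisfying blocked → EX (running ∧ blocked): {Ready, Running, Blocked, Terminated}.
States satisfying AG (blocked → EX (running ∧ blocked)): {Ready, Running, Blocked, Terminated}.
States satisfying EG (blocked ∨ running): {Blocked, Terminated}.
States satisfying EF EG (blocked ∨ running): {Ready, Blocked, Terminated}.
States satisfying AG (blocked → EX (running ∧ blocked)) ∨ EF EG (blocked ∨ running): {Ready, Running, Blocked, Terminated}.

{Ready, Running, Blocked, Terminated}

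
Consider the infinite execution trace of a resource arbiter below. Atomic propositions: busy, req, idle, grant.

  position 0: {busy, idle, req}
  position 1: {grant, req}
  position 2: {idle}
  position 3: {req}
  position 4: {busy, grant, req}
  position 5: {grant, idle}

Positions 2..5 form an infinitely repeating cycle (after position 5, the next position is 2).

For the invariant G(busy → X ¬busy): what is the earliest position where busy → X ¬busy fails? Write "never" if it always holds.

busy → X ¬busy holds at every position 0..5, and those are all the positions the trace ever visits, so the invariant G(busy → X ¬busy) is never violated.

never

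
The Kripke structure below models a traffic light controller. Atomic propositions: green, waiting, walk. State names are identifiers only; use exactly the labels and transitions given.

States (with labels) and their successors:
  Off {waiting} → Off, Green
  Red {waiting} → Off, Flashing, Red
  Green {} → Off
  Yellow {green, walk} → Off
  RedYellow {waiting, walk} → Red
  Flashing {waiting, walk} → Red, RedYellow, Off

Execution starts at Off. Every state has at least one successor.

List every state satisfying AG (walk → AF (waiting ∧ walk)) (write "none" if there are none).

{Off, Red, Green, RedYellow, Flashing}

States satisfying walk → AF (waiting ∧ walk): {Off, Red, Green, RedYellow, Flashing}.
States satisfying AG (walk → AF (waiting ∧ walk)): {Off, Red, Green, RedYellow, Flashing}.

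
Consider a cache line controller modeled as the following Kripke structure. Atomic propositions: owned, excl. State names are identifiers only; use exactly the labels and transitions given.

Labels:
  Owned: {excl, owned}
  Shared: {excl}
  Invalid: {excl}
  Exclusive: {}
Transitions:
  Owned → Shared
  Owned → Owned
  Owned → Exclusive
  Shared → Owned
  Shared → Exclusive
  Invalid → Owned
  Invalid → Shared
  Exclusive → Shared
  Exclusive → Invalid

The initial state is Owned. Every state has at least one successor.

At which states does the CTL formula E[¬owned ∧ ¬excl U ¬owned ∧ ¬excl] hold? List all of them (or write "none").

States satisfying ¬owned ∧ ¬excl: {Exclusive}.
States satisfying E[¬owned ∧ ¬excl U ¬owned ∧ ¬excl]: {Exclusive}.

{Exclusive}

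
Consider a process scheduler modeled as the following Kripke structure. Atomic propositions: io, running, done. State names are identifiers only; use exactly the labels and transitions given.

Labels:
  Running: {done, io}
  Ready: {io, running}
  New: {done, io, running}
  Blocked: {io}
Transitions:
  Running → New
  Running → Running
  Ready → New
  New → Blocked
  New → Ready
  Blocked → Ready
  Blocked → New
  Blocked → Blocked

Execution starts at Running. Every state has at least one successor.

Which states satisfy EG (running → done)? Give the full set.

{Running, New, Blocked}

States satisfying running → done: {Running, New, Blocked}.
States satisfying EG (running → done): {Running, New, Blocked}.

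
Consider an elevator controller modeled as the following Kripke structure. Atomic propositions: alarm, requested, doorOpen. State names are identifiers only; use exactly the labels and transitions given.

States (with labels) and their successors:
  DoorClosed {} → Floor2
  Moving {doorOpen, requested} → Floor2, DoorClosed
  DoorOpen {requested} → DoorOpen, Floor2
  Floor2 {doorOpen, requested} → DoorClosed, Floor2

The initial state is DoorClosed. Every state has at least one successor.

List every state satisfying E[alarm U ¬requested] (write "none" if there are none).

{DoorClosed}

States satisfying alarm: ∅.
States satisfying ¬requested: {DoorClosed}.
States satisfying E[alarm U ¬requested]: {DoorClosed}.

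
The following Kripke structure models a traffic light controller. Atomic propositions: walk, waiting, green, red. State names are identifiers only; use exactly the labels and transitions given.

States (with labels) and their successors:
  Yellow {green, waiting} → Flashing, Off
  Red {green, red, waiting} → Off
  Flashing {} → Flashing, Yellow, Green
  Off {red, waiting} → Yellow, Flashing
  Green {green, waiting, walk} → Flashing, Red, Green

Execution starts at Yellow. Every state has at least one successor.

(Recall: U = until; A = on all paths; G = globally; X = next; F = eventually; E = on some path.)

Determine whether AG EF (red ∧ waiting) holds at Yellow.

States satisfying EF (red ∧ waiting): {Yellow, Red, Flashing, Off, Green}.
States satisfying AG EF (red ∧ waiting): {Yellow, Red, Flashing, Off, Green}.
Every state reachable from Yellow satisfies EF (red ∧ waiting).
Yellow ∈ Sat(AG EF (red ∧ waiting)).

Yes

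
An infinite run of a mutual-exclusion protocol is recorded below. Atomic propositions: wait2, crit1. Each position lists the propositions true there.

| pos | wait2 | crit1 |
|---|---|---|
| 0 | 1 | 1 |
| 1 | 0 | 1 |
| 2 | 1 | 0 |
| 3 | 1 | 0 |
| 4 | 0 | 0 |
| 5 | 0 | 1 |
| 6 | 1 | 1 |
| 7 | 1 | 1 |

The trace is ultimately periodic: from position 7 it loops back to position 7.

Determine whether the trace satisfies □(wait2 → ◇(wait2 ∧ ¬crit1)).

No

wait2 → ◇(wait2 ∧ ¬crit1) must hold at every position from 0 onward. It fails at position 6, so □(wait2 → ◇(wait2 ∧ ¬crit1)) is false.
Positions where wait2 holds: 0, 2, 3, 6, 7.
Check ◇(wait2 ∧ ¬crit1) at each: 0→ok, 2→ok, 3→ok, 6→fails, 7→fails.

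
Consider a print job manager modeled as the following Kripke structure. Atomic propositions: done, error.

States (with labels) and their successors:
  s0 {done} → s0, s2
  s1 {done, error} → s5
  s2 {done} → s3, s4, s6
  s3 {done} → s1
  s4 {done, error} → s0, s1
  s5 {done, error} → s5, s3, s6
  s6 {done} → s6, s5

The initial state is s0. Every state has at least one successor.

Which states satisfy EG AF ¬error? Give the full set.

{s0, s2, s6}

States satisfying AF ¬error: {s0, s2, s3, s6}.
States satisfying EG AF ¬error: {s0, s2, s6}.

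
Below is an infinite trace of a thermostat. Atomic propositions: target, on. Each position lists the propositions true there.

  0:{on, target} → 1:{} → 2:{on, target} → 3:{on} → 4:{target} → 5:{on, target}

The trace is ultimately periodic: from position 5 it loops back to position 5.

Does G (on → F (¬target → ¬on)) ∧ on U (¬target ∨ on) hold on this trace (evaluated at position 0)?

Satisfied

on → F (¬target → ¬on) holds at every position 0..5, and those are all positions ever visited, so G (on → F (¬target → ¬on)) holds.
Positions where on holds: 0, 2, 3, 5.
Check F (¬target → ¬on) at each: 0→ok, 2→ok, 3→ok, 5→ok.
Walking from position 0: ¬target ∨ on first holds at position 0, and on holds at every earlier position along the way, so on U (¬target ∨ on) holds.
At position 0: G (on → F (¬target → ¬on)) is true; on U (¬target ∨ on) is true; so G (on → F (¬target → ¬on)) ∧ on U (¬target ∨ on) is true.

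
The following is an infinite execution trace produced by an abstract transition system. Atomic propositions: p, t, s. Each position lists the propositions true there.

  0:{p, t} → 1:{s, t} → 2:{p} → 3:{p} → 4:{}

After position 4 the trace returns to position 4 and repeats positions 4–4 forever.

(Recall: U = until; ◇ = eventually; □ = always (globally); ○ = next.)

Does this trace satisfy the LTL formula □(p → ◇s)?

p → ◇s must hold at every position from 0 onward. It fails at position 2, so □(p → ◇s) is false.
Positions where p holds: 0, 2, 3.
Check ◇s at each: 0→ok, 2→fails, 3→fails.

Does not hold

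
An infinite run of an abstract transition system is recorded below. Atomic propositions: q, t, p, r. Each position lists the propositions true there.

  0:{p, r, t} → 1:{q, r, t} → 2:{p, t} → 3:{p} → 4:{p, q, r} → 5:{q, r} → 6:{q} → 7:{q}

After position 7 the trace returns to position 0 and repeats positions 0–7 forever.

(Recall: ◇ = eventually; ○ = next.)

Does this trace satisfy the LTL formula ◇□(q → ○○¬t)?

Violated

□(q → ○○¬t) is false at every position 0..7, so it never becomes true and ◇□(q → ○○¬t) fails.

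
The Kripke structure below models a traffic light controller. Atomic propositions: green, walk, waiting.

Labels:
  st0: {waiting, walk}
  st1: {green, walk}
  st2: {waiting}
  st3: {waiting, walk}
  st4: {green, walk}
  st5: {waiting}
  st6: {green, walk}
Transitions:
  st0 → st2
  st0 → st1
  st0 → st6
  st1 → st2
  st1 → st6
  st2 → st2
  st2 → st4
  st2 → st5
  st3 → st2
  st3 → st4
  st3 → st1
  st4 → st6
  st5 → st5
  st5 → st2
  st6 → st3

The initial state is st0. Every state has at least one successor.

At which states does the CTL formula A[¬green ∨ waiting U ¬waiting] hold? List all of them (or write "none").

{st1, st4, st6}

States satisfying ¬green ∨ waiting: {st0, st2, st3, st5}.
States satisfying ¬waiting: {st1, st4, st6}.
States satisfying A[¬green ∨ waiting U ¬waiting]: {st1, st4, st6}.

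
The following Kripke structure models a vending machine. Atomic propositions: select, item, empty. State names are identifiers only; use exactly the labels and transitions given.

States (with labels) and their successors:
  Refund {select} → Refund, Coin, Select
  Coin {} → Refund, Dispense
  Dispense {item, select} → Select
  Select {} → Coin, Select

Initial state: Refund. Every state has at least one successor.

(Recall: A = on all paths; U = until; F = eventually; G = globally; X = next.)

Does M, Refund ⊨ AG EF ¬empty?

States satisfying EF ¬empty: {Refund, Coin, Dispense, Select}.
States satisfying AG EF ¬empty: {Refund, Coin, Dispense, Select}.
Every state reachable from Refund satisfies EF ¬empty.
Refund ∈ Sat(AG EF ¬empty).

Yes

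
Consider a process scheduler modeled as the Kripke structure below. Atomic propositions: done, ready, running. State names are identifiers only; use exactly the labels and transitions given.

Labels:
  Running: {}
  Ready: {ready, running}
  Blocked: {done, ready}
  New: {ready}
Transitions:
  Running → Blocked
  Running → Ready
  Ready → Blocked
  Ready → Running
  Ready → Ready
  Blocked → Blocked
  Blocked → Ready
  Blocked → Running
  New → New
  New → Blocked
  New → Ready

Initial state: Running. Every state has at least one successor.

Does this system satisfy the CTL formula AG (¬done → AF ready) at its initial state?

Satisfied

States satisfying ¬done → AF ready: {Running, Ready, Blocked, New}.
States satisfying AG (¬done → AF ready): {Running, Ready, Blocked, New}.
Every state reachable from Running satisfies ¬done → AF ready.
Running ∈ Sat(AG (¬done → AF ready)).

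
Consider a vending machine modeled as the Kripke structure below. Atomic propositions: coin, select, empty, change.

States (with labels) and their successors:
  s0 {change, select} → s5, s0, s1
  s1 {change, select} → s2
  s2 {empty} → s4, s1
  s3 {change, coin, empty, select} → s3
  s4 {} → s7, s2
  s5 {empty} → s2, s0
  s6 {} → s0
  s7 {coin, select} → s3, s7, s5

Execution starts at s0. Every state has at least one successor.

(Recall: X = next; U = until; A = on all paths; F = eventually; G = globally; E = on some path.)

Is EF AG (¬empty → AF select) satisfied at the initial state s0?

States satisfying AG (¬empty → AF select): {s3}.
States satisfying EF AG (¬empty → AF select): {s0, s1, s2, s3, s4, s5, s6, s7}.
Some path from s0 reaches a state where AG (¬empty → AF select) holds.
s0 ∈ Sat(EF AG (¬empty → AF select)).

Yes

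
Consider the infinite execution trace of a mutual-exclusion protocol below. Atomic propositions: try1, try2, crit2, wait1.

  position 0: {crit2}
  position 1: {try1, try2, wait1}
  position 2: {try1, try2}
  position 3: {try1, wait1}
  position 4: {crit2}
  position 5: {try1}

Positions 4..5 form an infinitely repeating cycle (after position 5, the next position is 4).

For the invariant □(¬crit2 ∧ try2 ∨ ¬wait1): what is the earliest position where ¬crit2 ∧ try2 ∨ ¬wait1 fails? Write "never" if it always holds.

Check ¬crit2 ∧ try2 ∨ ¬wait1 at each position in order: 0 ✓, 1 ✓, 2 ✓.
At position 3 the labels are {try1, wait1}, so ¬crit2 ∧ try2 ∨ ¬wait1 is false there. This is the first violation.

3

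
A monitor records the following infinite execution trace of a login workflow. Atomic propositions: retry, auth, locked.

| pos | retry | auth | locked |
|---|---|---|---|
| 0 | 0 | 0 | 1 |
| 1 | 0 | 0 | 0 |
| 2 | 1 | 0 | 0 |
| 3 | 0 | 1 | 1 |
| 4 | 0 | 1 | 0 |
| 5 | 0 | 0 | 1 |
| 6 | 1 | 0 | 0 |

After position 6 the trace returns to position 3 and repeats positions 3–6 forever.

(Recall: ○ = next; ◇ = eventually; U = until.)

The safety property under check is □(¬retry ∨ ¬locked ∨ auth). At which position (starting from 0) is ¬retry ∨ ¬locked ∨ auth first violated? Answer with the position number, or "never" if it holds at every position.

¬retry ∨ ¬locked ∨ auth holds at every position 0..6, and those are all the positions the trace ever visits, so the invariant □(¬retry ∨ ¬locked ∨ auth) is never violated.

never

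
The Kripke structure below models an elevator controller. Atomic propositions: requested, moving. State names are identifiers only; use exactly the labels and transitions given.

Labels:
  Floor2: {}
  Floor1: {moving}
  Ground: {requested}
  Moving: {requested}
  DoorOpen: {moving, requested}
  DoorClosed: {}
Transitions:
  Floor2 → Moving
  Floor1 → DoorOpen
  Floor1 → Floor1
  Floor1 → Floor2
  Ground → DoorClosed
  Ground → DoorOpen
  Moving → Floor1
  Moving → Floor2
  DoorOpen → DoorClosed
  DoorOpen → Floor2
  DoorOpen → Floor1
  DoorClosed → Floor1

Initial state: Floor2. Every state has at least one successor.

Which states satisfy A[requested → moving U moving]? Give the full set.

States satisfying requested → moving: {Floor2, Floor1, DoorOpen, DoorClosed}.
States satisfying moving: {Floor1, DoorOpen}.
States satisfying A[requested → moving U moving]: {Floor1, DoorOpen, DoorClosed}.

{Floor1, DoorOpen, DoorClosed}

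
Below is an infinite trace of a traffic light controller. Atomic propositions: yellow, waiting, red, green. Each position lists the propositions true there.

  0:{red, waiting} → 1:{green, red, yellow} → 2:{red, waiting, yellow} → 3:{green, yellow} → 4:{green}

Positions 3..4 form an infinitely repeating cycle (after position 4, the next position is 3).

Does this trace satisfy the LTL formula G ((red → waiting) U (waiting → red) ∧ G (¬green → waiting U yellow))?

(red → waiting) U (waiting → red) ∧ G (¬green → waiting U yellow) holds at every position 0..4, and those are all positions ever visited, so G ((red → waiting) U (waiting → red) ∧ G (¬green → waiting U yellow)) holds.

Satisfied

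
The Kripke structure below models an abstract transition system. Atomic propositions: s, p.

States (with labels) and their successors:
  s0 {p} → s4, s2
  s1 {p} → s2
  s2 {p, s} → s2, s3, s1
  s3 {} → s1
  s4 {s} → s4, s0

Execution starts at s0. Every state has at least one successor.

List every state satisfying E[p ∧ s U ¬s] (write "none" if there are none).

{s0, s1, s2, s3}

States satisfying p ∧ s: {s2}.
States satisfying ¬s: {s0, s1, s3}.
States satisfying E[p ∧ s U ¬s]: {s0, s1, s2, s3}.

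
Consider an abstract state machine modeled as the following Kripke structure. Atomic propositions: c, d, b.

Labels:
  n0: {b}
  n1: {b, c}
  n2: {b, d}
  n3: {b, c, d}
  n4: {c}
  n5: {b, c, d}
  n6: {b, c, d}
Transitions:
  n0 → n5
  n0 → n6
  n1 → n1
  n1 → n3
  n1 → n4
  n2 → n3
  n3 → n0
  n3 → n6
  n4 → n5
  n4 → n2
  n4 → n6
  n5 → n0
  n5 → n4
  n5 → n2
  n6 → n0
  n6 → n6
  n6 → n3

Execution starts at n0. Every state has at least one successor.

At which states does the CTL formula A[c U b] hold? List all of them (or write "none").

{n0, n1, n2, n3, n4, n5, n6}

States satisfying c: {n1, n3, n4, n5, n6}.
States satisfying b: {n0, n1, n2, n3, n5, n6}.
States satisfying A[c U b]: {n0, n1, n2, n3, n4, n5, n6}.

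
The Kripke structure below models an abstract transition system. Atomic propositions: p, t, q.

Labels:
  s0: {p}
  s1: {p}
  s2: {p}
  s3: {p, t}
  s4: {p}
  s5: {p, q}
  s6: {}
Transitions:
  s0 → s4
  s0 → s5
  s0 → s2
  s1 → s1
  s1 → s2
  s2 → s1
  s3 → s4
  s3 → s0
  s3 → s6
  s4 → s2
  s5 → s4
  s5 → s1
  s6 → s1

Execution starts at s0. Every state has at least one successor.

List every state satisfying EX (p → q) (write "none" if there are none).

States satisfying p → q: {s5, s6}.
States satisfying EX (p → q): {s0, s3}.

{s0, s3}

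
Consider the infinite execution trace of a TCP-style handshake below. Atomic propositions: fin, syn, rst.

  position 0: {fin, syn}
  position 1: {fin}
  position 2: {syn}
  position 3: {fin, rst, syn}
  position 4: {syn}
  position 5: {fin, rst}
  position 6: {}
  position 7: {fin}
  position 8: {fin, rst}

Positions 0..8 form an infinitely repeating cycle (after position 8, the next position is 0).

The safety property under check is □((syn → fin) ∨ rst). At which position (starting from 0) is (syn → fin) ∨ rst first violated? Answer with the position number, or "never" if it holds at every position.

Check (syn → fin) ∨ rst at each position in order: 0 ✓, 1 ✓.
At position 2 the labels are {syn}, so (syn → fin) ∨ rst is false there. This is the first violation.

2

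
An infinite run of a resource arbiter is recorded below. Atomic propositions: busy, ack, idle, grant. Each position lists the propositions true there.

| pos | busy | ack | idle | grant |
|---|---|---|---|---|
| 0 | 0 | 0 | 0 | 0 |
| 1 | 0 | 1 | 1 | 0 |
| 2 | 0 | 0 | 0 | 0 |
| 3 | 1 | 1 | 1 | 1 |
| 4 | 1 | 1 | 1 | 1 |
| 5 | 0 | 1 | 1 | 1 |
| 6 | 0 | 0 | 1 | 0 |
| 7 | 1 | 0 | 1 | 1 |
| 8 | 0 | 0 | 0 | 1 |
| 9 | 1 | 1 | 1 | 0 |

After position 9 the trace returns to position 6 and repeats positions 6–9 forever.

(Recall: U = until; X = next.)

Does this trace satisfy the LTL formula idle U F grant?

Yes

Walking from position 0: F grant first holds at position 0, and idle holds at every earlier position along the way, so idle U F grant holds.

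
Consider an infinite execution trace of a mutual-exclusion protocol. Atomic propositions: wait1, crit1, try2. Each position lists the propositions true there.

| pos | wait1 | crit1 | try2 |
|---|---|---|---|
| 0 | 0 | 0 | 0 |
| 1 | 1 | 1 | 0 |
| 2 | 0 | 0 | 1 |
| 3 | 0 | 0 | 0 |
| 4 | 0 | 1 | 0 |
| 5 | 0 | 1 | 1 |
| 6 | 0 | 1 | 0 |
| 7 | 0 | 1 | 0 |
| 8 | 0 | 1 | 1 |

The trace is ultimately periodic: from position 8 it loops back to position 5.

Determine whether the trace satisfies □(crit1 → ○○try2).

crit1 → ○○try2 must hold at every position from 0 onward. It fails at position 1, so □(crit1 → ○○try2) is false.
Positions where crit1 holds: 1, 4, 5, 6, 7, 8.
Check ○○try2 at each: 1→fails, 4→fails, 5→fails, 6→ok, 7→ok, 8→fails.

Violated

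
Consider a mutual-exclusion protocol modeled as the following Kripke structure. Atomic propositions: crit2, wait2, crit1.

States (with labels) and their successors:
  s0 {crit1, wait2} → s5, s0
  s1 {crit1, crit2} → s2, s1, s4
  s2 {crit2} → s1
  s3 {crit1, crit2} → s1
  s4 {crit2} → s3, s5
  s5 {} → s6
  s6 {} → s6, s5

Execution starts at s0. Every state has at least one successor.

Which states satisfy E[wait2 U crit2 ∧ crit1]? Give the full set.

{s1, s3}

States satisfying wait2: {s0}.
States satisfying crit2 ∧ crit1: {s1, s3}.
States satisfying E[wait2 U crit2 ∧ crit1]: {s1, s3}.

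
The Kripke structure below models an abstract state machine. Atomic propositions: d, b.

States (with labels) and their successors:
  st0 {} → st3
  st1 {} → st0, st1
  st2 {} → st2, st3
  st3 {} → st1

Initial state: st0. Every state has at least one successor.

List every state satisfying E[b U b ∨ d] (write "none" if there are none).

States satisfying b: ∅.
States satisfying b ∨ d: ∅.
States satisfying E[b U b ∨ d]: ∅.

none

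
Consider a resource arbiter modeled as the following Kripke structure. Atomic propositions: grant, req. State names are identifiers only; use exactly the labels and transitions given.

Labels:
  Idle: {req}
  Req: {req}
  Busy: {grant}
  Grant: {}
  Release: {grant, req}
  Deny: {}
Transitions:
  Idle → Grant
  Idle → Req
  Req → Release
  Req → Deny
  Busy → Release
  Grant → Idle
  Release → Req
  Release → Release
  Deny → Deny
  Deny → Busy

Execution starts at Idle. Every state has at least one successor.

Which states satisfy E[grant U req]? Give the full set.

{Idle, Req, Busy, Release}

States satisfying grant: {Busy, Release}.
States satisfying req: {Idle, Req, Release}.
States satisfying E[grant U req]: {Idle, Req, Busy, Release}.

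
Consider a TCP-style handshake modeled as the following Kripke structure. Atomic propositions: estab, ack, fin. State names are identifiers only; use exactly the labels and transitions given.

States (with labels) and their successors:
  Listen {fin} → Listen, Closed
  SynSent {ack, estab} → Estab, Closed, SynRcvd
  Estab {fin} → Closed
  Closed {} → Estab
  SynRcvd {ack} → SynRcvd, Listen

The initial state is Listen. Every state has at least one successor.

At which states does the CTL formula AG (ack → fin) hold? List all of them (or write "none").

{Listen, Estab, Closed}

States satisfying ack → fin: {Listen, Estab, Closed}.
States satisfying AG (ack → fin): {Listen, Estab, Closed}.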